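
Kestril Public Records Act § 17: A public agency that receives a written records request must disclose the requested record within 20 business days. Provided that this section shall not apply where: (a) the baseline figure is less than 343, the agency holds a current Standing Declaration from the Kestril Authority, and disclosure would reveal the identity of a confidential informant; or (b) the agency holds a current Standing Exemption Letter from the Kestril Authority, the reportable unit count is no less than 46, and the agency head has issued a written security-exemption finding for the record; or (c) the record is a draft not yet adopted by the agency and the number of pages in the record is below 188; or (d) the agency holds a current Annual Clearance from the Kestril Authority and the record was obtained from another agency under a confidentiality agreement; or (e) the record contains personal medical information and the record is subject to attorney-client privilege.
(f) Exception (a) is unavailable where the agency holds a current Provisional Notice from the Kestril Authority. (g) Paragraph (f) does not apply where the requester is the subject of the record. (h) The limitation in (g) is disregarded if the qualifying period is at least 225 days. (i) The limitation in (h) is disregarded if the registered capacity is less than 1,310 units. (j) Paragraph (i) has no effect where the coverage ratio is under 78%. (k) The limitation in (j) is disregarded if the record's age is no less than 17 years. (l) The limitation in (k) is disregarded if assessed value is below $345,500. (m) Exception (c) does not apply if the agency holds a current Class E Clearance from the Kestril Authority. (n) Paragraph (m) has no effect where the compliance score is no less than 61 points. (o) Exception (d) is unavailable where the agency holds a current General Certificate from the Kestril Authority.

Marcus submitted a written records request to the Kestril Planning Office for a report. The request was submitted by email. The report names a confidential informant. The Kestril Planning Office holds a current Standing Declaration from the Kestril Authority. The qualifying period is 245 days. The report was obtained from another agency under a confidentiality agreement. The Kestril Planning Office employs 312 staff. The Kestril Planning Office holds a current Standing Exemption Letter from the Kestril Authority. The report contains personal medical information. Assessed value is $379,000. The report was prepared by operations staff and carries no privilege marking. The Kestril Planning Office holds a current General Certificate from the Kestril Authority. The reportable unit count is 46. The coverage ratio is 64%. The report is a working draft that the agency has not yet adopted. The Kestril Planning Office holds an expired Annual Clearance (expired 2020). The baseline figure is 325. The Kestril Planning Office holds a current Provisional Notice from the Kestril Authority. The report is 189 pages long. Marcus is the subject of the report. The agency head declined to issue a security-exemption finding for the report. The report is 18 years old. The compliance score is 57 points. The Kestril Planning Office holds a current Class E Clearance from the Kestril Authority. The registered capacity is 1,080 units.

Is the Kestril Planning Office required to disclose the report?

All of (a)'s requirements are met (the baseline figure is 325, less than the 343 limit; a current Standing Declaration is held; the report names a confidential informant). Considering the limiting provisions: (f) would limit (a) — a current Provisional Notice is held — but (g) sets (f) aside: (g) is engaged — Marcus is the subject of the report. (h) would limit (g) — the qualifying period is 245 days, meeting the 225 days threshold — but (i) sets (h) aside: (i) operates against (h): the registered capacity is 1,080 units, less than the 1,310 units limit. (j) operates (the coverage ratio is 64%, under the 78% limit), but is set aside by (k): (k) applies — the record's age is 18 years, meeting the 17 years threshold. (l) does not operate here (assessed value is $379,000, not below $345,500), so (k) stands. (a) remains available.
Exception (b) does not apply: the agency head declined to issue a security-exemption finding.
Exception (c) fails — the number of pages in the record is 189, not below 188.
Exception (d) requires that the agency holds a current Annual Clearance from the Kestril Authority; but the Annual Clearance is not current, so (d) is unavailable.
Exception (e) fails — the report carries no privilege marking.

No — exception (a) applies; the Kestril Planning Office is not required to disclose the report.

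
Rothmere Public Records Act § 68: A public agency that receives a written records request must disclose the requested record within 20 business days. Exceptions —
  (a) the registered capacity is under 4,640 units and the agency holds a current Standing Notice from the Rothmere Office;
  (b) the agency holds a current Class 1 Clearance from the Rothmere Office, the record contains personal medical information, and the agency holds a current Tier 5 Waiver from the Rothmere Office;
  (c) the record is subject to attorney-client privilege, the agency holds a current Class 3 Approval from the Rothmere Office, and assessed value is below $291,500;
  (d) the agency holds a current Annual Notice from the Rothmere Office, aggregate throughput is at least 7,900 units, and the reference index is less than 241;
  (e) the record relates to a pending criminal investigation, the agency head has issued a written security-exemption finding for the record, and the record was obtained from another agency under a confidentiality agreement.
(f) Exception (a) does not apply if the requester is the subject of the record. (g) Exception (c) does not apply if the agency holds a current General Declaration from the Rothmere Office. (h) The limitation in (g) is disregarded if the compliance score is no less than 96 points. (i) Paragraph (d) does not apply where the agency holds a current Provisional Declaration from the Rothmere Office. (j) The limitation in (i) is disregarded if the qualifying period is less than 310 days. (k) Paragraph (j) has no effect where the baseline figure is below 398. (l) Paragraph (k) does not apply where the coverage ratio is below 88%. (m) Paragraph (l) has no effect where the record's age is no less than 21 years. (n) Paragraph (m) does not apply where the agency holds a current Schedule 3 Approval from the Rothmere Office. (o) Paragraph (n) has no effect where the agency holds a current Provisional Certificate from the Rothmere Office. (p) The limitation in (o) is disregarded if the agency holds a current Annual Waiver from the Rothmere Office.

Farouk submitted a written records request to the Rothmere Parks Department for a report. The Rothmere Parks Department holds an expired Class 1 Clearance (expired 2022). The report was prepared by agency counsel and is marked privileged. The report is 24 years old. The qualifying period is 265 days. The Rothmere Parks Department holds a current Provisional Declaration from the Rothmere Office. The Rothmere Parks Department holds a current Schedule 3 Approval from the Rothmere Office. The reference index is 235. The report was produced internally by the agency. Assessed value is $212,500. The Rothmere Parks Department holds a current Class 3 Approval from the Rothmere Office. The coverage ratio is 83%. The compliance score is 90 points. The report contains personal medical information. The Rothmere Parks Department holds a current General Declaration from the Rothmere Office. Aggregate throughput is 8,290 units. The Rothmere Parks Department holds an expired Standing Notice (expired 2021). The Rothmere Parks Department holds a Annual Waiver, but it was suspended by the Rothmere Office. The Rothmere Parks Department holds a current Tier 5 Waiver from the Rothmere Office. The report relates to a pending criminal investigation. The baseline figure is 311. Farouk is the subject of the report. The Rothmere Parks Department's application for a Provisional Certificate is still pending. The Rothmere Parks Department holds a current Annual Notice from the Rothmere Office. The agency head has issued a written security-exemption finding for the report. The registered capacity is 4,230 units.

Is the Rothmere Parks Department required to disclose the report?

Exception (a) fails — the Standing Notice is not current.
Exception (b) requires that the agency holds a current Class 1 Clearance from the Rothmere Office; but the Class 1 Clearance is not current, so (b) is unavailable.
Exception (c)'s conditions are all satisfied: the report is privileged; a current Class 3 Approval is held; assessed value is $212,500, below the $291,500 limit. However, paragraphs (g)–(h) must be considered: (g) operates against (c): a current General Declaration is held. (h) is not engaged (the compliance score is 90 points, short of 96 points), so (g) stands. Exception (c) does not apply.
All of (d)'s requirements are met (a current Annual Notice is held; aggregate throughput is 8,290 units, meeting the 7,900 units threshold; the reference index is 235, less than the 241 limit). Under paragraphs (i)–(p): (i) is engaged (a current Provisional Declaration is held), but is displaced by (j): (j) operates against (i): the qualifying period is 265 days, less than the 310 days limit. (k) would limit (j) — the baseline figure is 311, below the 398 limit — but (l) sets (k) aside: (l) applies — the coverage ratio is 83%, below the 88% limit. (m) operates (the record's age is 24 years, meeting the 21 years threshold), but is displaced by (n): (n) operates against (m): a current Schedule 3 Approval is held. (o) is not triggered (the Provisional Certificate is not current), so (n) stands. So (d) applies.
Exception (e) requires that the record was obtained from another agency under a confidentiality agreement; but the report was produced internally, so (e) is unavailable.

No — exception (d) applies; the Rothmere Parks Department is not required to disclose the report.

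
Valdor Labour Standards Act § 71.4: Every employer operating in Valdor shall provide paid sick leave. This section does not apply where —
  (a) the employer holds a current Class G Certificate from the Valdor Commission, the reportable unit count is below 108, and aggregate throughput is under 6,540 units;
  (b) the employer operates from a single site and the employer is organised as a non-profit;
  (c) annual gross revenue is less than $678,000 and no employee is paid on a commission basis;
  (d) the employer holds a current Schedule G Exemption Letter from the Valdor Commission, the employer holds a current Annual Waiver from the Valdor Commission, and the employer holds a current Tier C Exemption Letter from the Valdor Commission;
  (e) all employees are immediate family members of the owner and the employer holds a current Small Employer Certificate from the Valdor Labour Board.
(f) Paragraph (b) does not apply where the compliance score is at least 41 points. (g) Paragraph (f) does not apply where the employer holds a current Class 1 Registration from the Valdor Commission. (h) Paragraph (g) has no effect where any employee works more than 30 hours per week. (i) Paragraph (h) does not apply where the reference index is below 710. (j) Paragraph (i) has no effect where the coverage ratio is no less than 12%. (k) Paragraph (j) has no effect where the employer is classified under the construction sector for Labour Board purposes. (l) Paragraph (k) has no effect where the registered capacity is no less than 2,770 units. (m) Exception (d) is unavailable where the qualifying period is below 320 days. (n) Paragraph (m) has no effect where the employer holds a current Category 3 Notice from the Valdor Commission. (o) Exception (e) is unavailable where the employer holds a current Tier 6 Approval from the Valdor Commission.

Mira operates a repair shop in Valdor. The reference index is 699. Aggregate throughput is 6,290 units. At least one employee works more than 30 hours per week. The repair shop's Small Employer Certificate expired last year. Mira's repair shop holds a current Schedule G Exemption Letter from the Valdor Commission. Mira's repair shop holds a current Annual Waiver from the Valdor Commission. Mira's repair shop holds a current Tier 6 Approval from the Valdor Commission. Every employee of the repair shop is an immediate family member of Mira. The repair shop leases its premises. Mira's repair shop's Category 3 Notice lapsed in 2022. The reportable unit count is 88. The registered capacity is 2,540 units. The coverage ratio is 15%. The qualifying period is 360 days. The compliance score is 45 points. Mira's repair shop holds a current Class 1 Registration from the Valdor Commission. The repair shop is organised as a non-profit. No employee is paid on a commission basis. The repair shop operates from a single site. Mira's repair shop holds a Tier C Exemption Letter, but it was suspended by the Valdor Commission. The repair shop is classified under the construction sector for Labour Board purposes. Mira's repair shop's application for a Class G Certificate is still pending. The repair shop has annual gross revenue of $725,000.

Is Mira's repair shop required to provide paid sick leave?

No — exception (b) applies; Mira's repair shop is not required to provide paid sick leave.

Exception (a) fails — no current Class G Certificate is held.
Exception (b): the employer operates from a single site; the employer is a non-profit — every condition holds. Considering the limiting provisions: (f) would limit (b) — the compliance score is 45 points, meeting the 41 points threshold — but (g) sets (f) aside: (g) is triggered — a current Class 1 Registration is held. (h) would limit (g) — at least one employee exceeds 30 hours/week — but (i) sets (h) aside: (i) operates against (h): the reference index is 699, below the 710 limit. (j) is triggered (the coverage ratio is 15%, meeting the 12% threshold), but is overridden by (k): (k) operates — the repair shop is classified under the construction sector. (l) is not triggered (the registered capacity is 2,540 units, short of 2,770 units), so (k) stands. So (b) applies.
Exception (c) does not apply: annual gross revenue is $725,000, not less than $678,000.
Exception (d) requires that the employer holds a current Tier C Exemption Letter from the Valdor Commission; but there is no Tier C Exemption Letter in force, so (d) is unavailable.
Exception (e) requires that the employer holds a current Small Employer Certificate from the Valdor Labour Board; but the Small Employer Certificate has expired, so (e) is unavailable.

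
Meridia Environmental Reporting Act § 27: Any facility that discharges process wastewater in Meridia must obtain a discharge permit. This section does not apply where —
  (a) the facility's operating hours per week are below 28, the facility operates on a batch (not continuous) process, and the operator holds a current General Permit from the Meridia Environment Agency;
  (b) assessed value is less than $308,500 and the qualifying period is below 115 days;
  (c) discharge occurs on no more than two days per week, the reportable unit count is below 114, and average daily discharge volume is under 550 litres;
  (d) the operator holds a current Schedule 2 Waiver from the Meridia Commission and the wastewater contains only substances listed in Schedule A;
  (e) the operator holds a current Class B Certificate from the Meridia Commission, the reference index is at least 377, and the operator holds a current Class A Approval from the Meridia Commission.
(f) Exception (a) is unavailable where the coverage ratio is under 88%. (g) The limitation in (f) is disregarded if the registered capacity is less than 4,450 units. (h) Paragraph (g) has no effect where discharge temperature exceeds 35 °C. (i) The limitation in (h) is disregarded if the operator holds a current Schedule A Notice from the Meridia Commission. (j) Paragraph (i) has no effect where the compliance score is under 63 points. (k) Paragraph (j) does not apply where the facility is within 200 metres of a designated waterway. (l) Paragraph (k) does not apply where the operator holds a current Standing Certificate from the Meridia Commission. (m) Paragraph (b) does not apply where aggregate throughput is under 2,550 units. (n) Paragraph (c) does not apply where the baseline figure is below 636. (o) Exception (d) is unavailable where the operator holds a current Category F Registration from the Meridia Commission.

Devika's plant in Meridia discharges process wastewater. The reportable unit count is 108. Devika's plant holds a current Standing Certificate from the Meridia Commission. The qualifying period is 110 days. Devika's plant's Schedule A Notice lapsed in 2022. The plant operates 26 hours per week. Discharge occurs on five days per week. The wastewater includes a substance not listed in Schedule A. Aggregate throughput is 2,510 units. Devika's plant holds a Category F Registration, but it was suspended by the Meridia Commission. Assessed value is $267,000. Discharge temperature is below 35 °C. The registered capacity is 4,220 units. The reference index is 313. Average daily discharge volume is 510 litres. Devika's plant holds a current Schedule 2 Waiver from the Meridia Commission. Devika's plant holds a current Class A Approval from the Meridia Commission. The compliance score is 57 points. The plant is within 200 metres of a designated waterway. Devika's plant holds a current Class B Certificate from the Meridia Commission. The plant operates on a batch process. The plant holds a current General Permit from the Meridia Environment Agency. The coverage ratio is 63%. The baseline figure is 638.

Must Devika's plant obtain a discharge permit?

No — exception (a) applies; Devika's plant is not required to obtain a discharge permit.

Exception (a)'s conditions are all satisfied: the facility's operating hours per week are 26, below the 28 limit; the facility operates on a batch process; a current General Permit is held. Considering the limiting provisions: (f) is triggered (the coverage ratio is 63%, under the 88% limit), but yields to (g): (g) operates against (f): the registered capacity is 4,220 units, less than the 4,450 units limit. (h) does not operate here (discharge temperature is below 35 °C), so (g) stands. Exception (a) stands.
Exception (b)'s conditions are all satisfied: assessed value is $267,000, less than the $308,500 limit; the qualifying period is 110 days, below the 115 days limit. However, paragraph (m) must be considered: (m) operates against (b): aggregate throughput is 2,510 units, under the 2,550 units limit. Exception (b) does not apply.
Exception (c) requires that discharge occurs on no more than two days per week; but discharge occurs on five days per week, so (c) is unavailable.
Exception (d) requires that the wastewater contains only substances listed in Schedule A; but the wastewater includes a non-Schedule-A substance, so (d) is unavailable.
Exception (e) does not apply: the reference index is 313, short of 377.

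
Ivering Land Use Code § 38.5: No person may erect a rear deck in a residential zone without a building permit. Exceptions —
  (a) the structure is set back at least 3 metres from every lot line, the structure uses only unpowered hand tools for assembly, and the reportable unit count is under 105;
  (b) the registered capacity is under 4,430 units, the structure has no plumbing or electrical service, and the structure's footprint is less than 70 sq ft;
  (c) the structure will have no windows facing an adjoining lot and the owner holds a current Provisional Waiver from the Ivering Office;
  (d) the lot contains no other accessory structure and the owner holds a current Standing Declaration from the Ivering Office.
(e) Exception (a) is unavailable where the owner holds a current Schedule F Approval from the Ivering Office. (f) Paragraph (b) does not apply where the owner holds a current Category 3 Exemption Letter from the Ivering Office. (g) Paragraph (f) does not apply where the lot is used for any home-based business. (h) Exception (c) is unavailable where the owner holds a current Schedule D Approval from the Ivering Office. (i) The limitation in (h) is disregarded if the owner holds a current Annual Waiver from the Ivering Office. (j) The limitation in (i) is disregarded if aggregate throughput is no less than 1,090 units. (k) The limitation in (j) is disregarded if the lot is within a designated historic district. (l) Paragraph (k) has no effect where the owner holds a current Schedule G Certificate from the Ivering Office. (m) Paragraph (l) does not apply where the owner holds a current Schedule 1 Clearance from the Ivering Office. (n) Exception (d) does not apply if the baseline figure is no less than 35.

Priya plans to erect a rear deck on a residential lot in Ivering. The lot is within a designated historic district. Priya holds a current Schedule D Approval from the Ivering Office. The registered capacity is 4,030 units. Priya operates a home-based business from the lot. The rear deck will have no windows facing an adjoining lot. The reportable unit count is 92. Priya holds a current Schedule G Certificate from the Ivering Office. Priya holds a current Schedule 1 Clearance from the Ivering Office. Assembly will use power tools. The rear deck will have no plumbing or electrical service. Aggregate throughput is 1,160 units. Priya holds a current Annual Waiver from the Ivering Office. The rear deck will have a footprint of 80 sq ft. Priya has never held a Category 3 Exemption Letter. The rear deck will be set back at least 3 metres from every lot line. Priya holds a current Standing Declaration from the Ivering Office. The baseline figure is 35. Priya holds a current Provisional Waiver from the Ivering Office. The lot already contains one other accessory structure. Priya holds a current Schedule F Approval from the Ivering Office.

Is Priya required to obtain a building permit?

No — exception (c) applies; Priya does not need a building permit.

Exception (a) fails — assembly uses power tools.
Exception (b) fails — the structure's footprint is 80 sq ft, not less than 70 sq ft.
Exception (c)'s conditions are all satisfied: no windows face an adjoining lot; a current Provisional Waiver is held. Considering the limiting provisions: (h) would limit (c) — a current Schedule D Approval is held — but (i) sets (h) aside: (i) operates against (h): a current Annual Waiver is held. (j) would limit (i) — aggregate throughput is 1,160 units, meeting the 1,090 units threshold — but (k) sets (j) aside: (k) operates — the lot is in a historic district. (l) would limit (k) — a current Schedule G Certificate is held — but (m) sets (l) aside: (m) operates — a current Schedule 1 Clearance is held. So (c) applies.
Exception (d) fails — the lot already has another accessory structure.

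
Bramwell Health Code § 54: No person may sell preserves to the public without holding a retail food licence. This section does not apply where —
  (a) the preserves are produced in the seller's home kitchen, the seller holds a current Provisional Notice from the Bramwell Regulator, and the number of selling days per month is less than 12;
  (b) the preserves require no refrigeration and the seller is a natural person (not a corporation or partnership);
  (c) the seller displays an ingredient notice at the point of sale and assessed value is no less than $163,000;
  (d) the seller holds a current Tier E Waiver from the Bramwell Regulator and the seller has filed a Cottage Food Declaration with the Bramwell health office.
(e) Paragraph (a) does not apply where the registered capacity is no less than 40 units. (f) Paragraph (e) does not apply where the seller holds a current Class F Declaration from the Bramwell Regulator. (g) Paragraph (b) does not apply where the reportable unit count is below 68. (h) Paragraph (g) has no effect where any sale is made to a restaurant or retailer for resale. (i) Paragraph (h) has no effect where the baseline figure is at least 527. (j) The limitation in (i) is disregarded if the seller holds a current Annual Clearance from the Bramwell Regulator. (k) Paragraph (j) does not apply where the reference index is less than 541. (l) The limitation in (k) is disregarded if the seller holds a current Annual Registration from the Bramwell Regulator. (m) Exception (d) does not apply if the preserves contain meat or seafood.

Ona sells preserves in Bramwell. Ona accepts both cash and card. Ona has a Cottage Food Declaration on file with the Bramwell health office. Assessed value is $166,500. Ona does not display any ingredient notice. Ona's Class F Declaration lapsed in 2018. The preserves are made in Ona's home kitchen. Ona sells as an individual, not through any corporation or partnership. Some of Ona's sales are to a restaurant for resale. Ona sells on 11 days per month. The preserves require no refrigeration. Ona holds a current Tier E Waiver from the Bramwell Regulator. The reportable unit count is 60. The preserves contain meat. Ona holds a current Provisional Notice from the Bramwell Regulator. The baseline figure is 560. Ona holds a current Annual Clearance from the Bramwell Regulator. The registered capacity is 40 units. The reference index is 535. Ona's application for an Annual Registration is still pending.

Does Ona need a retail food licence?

Exception (a) is satisfied on its face — the preserves are home-kitchen produced; a current Provisional Notice is held; the number of selling days per month is 11, less than the 12 limit. However, paragraphs (e)–(f) must be considered: (e) operates against (a): the registered capacity is 40 units, meeting the 40 units threshold. (f), which would lift (e), does not operate here — there is no Class F Declaration in force. Exception (a) does not apply.
Exception (b) is satisfied on its face — the preserves are shelf-stable; the seller is a natural person. However, paragraphs (g)–(l) must be considered: (g) operates against (b): the reportable unit count is 60, below the 68 limit. (h) would limit (g) — some sales are to a restaurant for resale — but (i) sets (h) aside: (i) applies — the baseline figure is 560, meeting the 527 threshold. (j) would limit (i) — a current Annual Clearance is held — but (k) sets (j) aside: (k) operates against (j): the reference index is 535, less than the 541 limit. (l), which would lift (k), is not engaged — there is no Annual Registration in force. So (b) is unavailable.
Exception (c) does not apply: no ingredient notice is displayed.
Exception (d)'s conditions are all satisfied: a current Tier E Waiver is held; a Cottage Food Declaration is on file. However, paragraph (m) must be considered: (m) operates — the preserves contain meat. (d) is therefore removed.
No exception is made out. Ona falls within the general rule.

Yes — Ona must hold a retail food licence.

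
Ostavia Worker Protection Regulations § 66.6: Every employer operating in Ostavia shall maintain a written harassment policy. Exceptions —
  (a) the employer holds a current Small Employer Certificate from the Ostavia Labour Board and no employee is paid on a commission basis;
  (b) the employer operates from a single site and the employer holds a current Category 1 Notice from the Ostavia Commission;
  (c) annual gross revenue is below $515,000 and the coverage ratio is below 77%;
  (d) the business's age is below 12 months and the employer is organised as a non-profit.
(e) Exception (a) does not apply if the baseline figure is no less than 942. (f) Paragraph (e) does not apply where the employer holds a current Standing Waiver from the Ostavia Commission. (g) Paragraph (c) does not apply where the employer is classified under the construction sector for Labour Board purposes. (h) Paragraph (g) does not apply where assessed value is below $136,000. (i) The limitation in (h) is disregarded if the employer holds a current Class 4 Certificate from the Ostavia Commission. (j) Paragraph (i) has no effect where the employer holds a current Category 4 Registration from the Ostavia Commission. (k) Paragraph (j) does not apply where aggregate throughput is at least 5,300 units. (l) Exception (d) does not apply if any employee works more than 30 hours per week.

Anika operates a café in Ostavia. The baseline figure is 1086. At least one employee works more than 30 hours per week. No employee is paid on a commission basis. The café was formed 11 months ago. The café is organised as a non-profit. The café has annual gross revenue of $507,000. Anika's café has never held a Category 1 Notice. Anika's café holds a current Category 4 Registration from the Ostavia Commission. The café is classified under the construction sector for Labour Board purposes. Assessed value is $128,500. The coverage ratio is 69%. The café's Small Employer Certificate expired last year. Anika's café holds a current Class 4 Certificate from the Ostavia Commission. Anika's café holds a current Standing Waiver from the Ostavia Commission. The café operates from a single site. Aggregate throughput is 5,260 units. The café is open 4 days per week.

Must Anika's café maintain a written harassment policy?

Exception (a) does not apply: the Small Employer Certificate has expired.
Exception (b) fails — no current Category 1 Notice is held.
Exception (c) is satisfied on its face — annual gross revenue is $507,000, below the $515,000 limit; the coverage ratio is 69%, below the 77% limit. Under paragraphs (g)–(k): (g) is engaged (the café is classified under the construction sector), but is itself disapplied by (h): (h) operates against (g): assessed value is $128,500, below the $136,000 limit. (i) would limit (h) — a current Class 4 Certificate is held — but (j) sets (i) aside: (j) operates — a current Category 4 Registration is held. (k) does not operate here (aggregate throughput is 5,260 units, short of 5,300 units), so (j) stands. So (c) applies.
All of (d)'s requirements are met (the business's age is 11 months, below the 12 months limit; the employer is a non-profit). Turning to paragraph (l): (l) operates — at least one employee exceeds 30 hours/week. Exception (d) does not apply.

No — exception (c) applies; Anika's café is not required to maintain a written harassment policy.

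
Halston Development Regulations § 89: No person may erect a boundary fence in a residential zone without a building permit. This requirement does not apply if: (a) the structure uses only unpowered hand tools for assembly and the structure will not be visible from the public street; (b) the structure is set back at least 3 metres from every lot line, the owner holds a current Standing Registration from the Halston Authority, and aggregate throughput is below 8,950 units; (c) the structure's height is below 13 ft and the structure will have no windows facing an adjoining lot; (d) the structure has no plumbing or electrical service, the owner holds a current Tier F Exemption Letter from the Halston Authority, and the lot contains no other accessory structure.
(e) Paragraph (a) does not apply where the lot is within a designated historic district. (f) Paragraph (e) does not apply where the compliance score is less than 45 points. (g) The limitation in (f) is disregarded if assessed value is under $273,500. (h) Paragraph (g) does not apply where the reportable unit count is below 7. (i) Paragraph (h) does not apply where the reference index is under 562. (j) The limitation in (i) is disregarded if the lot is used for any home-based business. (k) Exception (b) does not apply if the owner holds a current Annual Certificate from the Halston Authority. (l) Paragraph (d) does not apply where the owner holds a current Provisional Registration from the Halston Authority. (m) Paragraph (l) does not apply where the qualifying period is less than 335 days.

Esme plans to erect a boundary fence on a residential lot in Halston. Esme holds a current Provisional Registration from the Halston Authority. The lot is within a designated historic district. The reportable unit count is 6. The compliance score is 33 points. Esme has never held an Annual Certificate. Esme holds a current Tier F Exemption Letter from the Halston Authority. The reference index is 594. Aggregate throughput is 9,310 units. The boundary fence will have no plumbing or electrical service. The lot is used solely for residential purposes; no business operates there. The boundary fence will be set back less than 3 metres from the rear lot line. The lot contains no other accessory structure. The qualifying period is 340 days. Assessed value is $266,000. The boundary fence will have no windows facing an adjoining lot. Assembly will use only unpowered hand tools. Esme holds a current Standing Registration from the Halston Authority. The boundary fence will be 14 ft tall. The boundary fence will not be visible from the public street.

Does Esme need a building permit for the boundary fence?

Exception (a): assembly uses only hand tools; the structure will not be visible from the street — every condition holds. Considering the limiting provisions: (e) would limit (a) — the lot is in a historic district — but (f) sets (e) aside: (f) is triggered — the compliance score is 33 points, less than the 45 points limit. (g) operates (assessed value is $266,000, under the $273,500 limit), but is set aside by (h): (h) operates against (g): the reportable unit count is 6, below the 7 limit. (i) is not engaged (the reference index is 594, not under 562), so (h) stands. (a) remains available.
Exception (b) fails — the rear setback is under 3 m.
Exception (c) fails — the structure's height is 14 ft, not below 13 ft.
Exception (d) is satisfied on its face — there is no plumbing or electrical service; a current Tier F Exemption Letter is held; the lot has no other accessory structure. Turning to paragraphs (l)–(m): (l) operates against (d): a current Provisional Registration is held. (m), which would lift (l), is inapplicable — the qualifying period is 340 days, not less than 335 days. Exception (d) does not apply.

No — exception (a) applies; Esme does not need a building permit.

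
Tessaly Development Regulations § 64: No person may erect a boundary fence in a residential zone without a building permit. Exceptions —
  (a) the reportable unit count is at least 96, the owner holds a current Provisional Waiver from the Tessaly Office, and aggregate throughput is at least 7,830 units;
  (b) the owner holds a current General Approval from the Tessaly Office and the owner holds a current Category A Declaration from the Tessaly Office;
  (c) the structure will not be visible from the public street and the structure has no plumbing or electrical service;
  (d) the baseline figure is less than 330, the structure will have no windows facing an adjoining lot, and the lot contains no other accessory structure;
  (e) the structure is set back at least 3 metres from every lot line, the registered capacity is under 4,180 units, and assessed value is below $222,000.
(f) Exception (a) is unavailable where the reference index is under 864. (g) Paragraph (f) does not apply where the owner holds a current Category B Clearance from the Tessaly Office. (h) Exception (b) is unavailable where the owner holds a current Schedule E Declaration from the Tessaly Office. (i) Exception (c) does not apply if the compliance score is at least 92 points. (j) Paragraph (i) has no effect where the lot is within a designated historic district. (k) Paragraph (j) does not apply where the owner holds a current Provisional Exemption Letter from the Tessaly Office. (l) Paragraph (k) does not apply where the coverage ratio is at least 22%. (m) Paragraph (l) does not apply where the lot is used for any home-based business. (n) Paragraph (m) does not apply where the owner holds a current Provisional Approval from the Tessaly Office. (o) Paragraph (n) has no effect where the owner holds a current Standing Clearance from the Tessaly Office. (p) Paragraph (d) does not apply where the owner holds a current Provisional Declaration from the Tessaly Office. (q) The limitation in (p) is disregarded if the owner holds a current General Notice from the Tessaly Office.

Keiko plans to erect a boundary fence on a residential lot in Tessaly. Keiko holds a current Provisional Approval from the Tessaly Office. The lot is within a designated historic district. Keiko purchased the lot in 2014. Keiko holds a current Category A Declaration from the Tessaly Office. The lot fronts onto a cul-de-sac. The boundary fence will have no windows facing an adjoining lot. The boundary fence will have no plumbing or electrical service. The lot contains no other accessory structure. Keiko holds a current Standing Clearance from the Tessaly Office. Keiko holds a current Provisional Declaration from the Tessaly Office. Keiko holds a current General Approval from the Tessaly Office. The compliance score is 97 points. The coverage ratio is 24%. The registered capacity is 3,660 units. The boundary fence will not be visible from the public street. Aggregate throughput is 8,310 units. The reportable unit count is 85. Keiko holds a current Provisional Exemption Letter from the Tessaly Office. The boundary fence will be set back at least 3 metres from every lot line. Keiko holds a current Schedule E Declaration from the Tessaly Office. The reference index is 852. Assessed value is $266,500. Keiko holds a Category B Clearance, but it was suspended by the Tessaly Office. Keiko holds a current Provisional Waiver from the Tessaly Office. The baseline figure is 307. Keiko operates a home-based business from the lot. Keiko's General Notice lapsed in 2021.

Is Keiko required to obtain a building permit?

Exception (a) does not apply: the reportable unit count is 85, short of 96.
Exception (b) is satisfied on its face — a current General Approval is held; a current Category A Declaration is held. But: (h) applies — a current Schedule E Declaration is held. Exception (b) does not apply.
All of (c)'s requirements are met (the structure will not be visible from the street; there is no plumbing or electrical service). However, paragraphs (i)–(o) must be considered: (i) applies — the compliance score is 97 points, meeting the 92 points threshold. (j) operates (the lot is in a historic district), but is itself disapplied by (k): (k) operates — a current Provisional Exemption Letter is held. (l) is triggered (the coverage ratio is 24%, meeting the 22% threshold), but is displaced by (m): (m) operates against (l): a home-based business operates on the lot. (n) is engaged (a current Provisional Approval is held), but is displaced by (o): (o) is triggered — a current Standing Clearance is held. Exception (c) does not apply.
Exception (d)'s conditions are all satisfied: the baseline figure is 307, less than the 330 limit; no windows face an adjoining lot; the lot has no other accessory structure. Turning to paragraphs (p)–(q): (p) operates against (d): a current Provisional Declaration is held. (q), which would lift (p), is not engaged — there is no General Notice in force. So (d) is unavailable.
Exception (e) does not apply: assessed value is $266,500, not below $222,000.
Every exception is unavailable, so the rule governs.

Yes — Keiko must obtain a building permit.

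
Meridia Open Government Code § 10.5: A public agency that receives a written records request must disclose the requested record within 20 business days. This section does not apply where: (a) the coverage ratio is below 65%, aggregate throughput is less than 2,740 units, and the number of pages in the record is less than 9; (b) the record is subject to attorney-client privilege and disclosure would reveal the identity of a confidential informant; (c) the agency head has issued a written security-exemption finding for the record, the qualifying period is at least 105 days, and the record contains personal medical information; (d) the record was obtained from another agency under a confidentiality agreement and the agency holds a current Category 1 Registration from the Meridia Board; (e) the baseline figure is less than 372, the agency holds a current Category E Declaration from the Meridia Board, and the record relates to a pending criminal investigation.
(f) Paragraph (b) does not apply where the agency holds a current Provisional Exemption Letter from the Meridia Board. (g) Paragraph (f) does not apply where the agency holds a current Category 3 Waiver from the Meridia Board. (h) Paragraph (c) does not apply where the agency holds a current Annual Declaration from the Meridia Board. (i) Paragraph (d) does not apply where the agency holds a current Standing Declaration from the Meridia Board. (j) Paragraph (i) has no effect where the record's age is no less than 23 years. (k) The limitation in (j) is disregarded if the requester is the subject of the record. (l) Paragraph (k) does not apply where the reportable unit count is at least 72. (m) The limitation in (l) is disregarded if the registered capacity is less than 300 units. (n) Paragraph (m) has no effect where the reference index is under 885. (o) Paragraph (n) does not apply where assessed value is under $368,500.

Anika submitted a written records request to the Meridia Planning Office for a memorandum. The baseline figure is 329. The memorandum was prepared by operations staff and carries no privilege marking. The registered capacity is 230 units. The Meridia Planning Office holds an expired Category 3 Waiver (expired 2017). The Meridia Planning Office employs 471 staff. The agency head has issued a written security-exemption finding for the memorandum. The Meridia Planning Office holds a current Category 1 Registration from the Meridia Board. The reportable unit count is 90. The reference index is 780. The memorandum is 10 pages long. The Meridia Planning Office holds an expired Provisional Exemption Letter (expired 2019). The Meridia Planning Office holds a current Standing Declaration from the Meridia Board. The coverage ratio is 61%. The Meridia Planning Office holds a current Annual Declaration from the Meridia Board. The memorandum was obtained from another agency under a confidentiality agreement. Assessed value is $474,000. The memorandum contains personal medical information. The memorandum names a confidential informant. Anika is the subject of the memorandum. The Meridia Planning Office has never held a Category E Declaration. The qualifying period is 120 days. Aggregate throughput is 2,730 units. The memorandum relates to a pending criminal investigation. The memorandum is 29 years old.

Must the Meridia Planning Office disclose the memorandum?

Exception (a) requires that the number of pages in the record is less than 9; but the number of pages in the record is 10, not less than 9, so (a) is unavailable.
Exception (b) does not apply: the memorandum carries no privilege marking.
Exception (c): a written security-exemption finding has been issued; the qualifying period is 120 days, meeting the 105 days threshold; the memorandum contains personal medical information — every condition holds. But applying paragraph (h): (h) operates against (c): a current Annual Declaration is held. (c) is therefore removed.
Exception (d)'s conditions are all satisfied: the memorandum was obtained under a confidentiality agreement; a current Category 1 Registration is held. Under paragraphs (i)–(o): (i) operates (a current Standing Declaration is held), but is itself disapplied by (j): (j) operates against (i): the record's age is 29 years, meeting the 23 years threshold. (k) would limit (j) — Anika is the subject of the memorandum — but (l) sets (k) aside: (l) operates against (k): the reportable unit count is 90, meeting the 72 threshold. (m) would limit (l) — the registered capacity is 230 units, less than the 300 units limit — but (n) sets (m) aside: (n) operates against (m): the reference index is 780, under the 885 limit. (o) is not triggered (assessed value is $474,000, not under $368,500), so (n) stands. So (d) applies.
Exception (e) requires that the agency holds a current Category E Declaration from the Meridia Board; but the Category E Declaration is not current, so (e) is unavailable.

No — exception (d) applies; the Meridia Planning Office is not required to disclose the memorandum.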